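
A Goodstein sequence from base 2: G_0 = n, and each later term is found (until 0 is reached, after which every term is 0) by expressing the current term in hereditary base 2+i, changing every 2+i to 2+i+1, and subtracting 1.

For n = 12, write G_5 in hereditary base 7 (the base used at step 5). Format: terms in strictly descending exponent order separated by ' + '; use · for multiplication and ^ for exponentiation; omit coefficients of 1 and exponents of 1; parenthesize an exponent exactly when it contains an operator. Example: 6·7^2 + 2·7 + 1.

i=0: 12 = 2^(2 + 1) + 2^2 (b=2); 2→3: 3^(3 + 1) + 3^3 = 108; 108−1 = 107
i=1: 107 = 3^(3 + 1) + 2·3^2 + 2·3 + 2 (b=3); 3→4: 4^(4 + 1) + 2·4^2 + 2·4 + 2 = 1066; 1066−1 = 1065
i=2: 1065 = 4^(4 + 1) + 2·4^2 + 2·4 + 1 (b=4); 4→5: 5^(5 + 1) + 2·5^2 + 2·5 + 1 = 15686; 15686−1 = 15685
i=3: 15685 = 5^(5 + 1) + 2·5^2 + 2·5 (b=5); 5→6: 6^(6 + 1) + 2·6^2 + 2·6 = 280020; 280020−1 = 280019
i=4: 280019 = 6^(6 + 1) + 2·6^2 + 6 + 5 (b=6); 6→7: 7^(7 + 1) + 2·7^2 + 7 + 5 = 5764911; 5764911−1 = 5764910
i=5: 5764910 = 7^(7 + 1) + 2·7^2 + 7 + 4 (b=7); 7→8: 8^(8 + 1) + 2·8^2 + 8 + 4 = 134217868; 134217868−1 = 134217867

7^(7 + 1) + 2·7^2 + 7 + 4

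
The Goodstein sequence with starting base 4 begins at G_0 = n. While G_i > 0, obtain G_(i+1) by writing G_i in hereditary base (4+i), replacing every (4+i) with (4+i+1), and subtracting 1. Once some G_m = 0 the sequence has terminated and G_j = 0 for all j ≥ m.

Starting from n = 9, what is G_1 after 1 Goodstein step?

9 —HB4→ 2·4 + 1 —bump→ 2·5 + 1 = 11 —(−1)→ 10
10 —HB5→ 2·5 —bump→ 2·6 = 12 —(−1)→ 11

10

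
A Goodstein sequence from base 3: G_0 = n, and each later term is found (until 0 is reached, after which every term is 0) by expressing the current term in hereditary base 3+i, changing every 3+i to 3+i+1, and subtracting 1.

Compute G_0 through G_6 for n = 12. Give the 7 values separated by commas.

12, 19, 27, 37, 49, 63, 69

step 0: 12 = 3^2 + 3; sub 4 for 3: 4^2 + 4; = 20; G_1 = 20−1 = 19
step 1: 19 = 4^2 + 3; sub 5 for 4: 5^2 + 3; = 28; G_2 = 28−1 = 27
step 2: 27 = 5^2 + 2; sub 6 for 5: 6^2 + 2; = 38; G_3 = 38−1 = 37
step 3: 37 = 6^2 + 1; sub 7 for 6: 7^2 + 1; = 50; G_4 = 50−1 = 49
step 4: 49 = 7^2; sub 8 for 7: 8^2; = 64; G_5 = 64−1 = 63
step 5: 63 = 7·8 + 7; sub 9 for 8: 7·9 + 7; = 70; G_6 = 70−1 = 69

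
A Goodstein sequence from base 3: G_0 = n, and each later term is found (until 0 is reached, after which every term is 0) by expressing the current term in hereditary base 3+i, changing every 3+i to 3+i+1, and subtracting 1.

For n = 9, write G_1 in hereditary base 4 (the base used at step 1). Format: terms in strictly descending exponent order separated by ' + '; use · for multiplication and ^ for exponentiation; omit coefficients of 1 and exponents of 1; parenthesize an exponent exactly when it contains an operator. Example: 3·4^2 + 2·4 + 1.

9 —HB3→ 3^2 —bump→ 4^2 = 16 —(−1)→ 15
15 —HB4→ 3·4 + 3 —bump→ 3·5 + 3 = 18 —(−1)→ 17

3·4 + 3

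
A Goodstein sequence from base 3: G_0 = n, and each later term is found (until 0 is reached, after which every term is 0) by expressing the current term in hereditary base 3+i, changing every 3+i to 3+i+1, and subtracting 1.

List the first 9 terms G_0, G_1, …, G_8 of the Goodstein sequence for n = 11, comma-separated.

step 0: 11 = 3^2 + 2; sub 4 for 3: 4^2 + 2; = 18; G_1 = 18−1 = 17
step 1: 17 = 4^2 + 1; sub 5 for 4: 5^2 + 1; = 26; G_2 = 26−1 = 25
step 2: 25 = 5^2; sub 6 for 5: 6^2; = 36; G_3 = 36−1 = 35
step 3: 35 = 5·6 + 5; sub 7 for 6: 5·7 + 5; = 40; G_4 = 40−1 = 39
step 4: 39 = 5·7 + 4; sub 8 for 7: 5·8 + 4; = 44; G_5 = 44−1 = 43
step 5: 43 = 5·8 + 3; sub 9 for 8: 5·9 + 3; = 48; G_6 = 48−1 = 47
step 6: 47 = 5·9 + 2; sub 10 for 9: 5·10 + 2; = 52; G_7 = 52−1 = 51
step 7: 51 = 5·10 + 1; sub 11 for 10: 5·11 + 1; = 56; G_8 = 56−1 = 55

11, 17, 25, 35, 39, 43, 47, 51, 55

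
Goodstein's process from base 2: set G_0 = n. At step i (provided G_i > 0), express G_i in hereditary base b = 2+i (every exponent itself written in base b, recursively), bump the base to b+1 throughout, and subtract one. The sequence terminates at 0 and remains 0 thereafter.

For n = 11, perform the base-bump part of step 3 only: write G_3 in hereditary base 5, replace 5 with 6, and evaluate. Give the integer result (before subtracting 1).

G_0 = 11. HB_2(11) = 2^(2 + 1) + 2 + 1. Bump = 85. G_1 = 84.
G_1 = 84. HB_3(84) = 3^(3 + 1) + 3. Bump = 1028. G_2 = 1027.
G_2 = 1027. HB_4(1027) = 4^(4 + 1) + 3. Bump = 15628. G_3 = 15627.
G_3 = 15627. HB_5(15627) = 5^(5 + 1) + 2. Bump = 279938. G_4 = 279937.

279938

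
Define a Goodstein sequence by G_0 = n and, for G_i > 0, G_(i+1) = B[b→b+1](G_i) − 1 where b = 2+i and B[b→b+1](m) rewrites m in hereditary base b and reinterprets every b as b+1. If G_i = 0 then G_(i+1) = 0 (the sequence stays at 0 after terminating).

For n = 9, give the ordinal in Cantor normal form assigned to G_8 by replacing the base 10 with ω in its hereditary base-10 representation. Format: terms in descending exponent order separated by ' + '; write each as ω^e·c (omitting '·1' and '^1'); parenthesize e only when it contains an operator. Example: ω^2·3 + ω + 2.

ω^ω·3 + ω^3·3 + ω^2·3 + ω·2 + 5

step 0: 9 = 2^(2 + 1) + 1; sub 3 for 2: 3^(3 + 1) + 1; = 82; G_1 = 82−1 = 81
step 1: 81 = 3^(3 + 1); sub 4 for 3: 4^(4 + 1); = 1024; G_2 = 1024−1 = 1023
step 2: 1023 = 3·4^4 + 3·4^3 + 3·4^2 + 3·4 + 3; sub 5 for 4: 3·5^5 + 3·5^3 + 3·5^2 + 3·5 + 3; = 9843; G_3 = 9843−1 = 9842
step 3: 9842 = 3·5^5 + 3·5^3 + 3·5^2 + 3·5 + 2; sub 6 for 5: 3·6^6 + 3·6^3 + 3·6^2 + 3·6 + 2; = 140744; G_4 = 140744−1 = 140743
step 4: 140743 = 3·6^6 + 3·6^3 + 3·6^2 + 3·6 + 1; sub 7 for 6: 3·7^7 + 3·7^3 + 3·7^2 + 3·7 + 1; = 2471827; G_5 = 2471827−1 = 2471826
step 5: 2471826 = 3·7^7 + 3·7^3 + 3·7^2 + 3·7; sub 8 for 7: 3·8^8 + 3·8^3 + 3·8^2 + 3·8; = 50333400; G_6 = 50333400−1 = 50333399
step 6: 50333399 = 3·8^8 + 3·8^3 + 3·8^2 + 2·8 + 7; sub 9 for 8: 3·9^9 + 3·9^3 + 3·9^2 + 2·9 + 7; = 1162263922; G_7 = 1162263922−1 = 1162263921
step 7: 1162263921 = 3·9^9 + 3·9^3 + 3·9^2 + 2·9 + 6; sub 10 for 9: 3·10^10 + 3·10^3 + 3·10^2 + 2·10 + 6; = 30000003326; G_8 = 30000003326−1 = 30000003325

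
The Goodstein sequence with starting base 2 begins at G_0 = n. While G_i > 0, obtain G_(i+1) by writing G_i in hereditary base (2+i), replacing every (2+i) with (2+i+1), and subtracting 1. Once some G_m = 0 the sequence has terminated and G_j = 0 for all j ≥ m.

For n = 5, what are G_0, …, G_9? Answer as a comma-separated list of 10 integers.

5, 27, 255, 467, 775, 1197, 1751, 2454, 3325, 4382

[0] 5 ≡ 2^2 + 1 (base 2). Lift 3: 28. −1: 27.
[1] 27 ≡ 3^3 (base 3). Lift 4: 256. −1: 255.
[2] 255 ≡ 3·4^3 + 3·4^2 + 3·4 + 3 (base 4). Lift 5: 468. −1: 467.
[3] 467 ≡ 3·5^3 + 3·5^2 + 3·5 + 2 (base 5). Lift 6: 776. −1: 775.
[4] 775 ≡ 3·6^3 + 3·6^2 + 3·6 + 1 (base 6). Lift 7: 1198. −1: 1197.
[5] 1197 ≡ 3·7^3 + 3·7^2 + 3·7 (base 7). Lift 8: 1752. −1: 1751.
[6] 1751 ≡ 3·8^3 + 3·8^2 + 2·8 + 7 (base 8). Lift 9: 2455. −1: 2454.
[7] 2454 ≡ 3·9^3 + 3·9^2 + 2·9 + 6 (base 9). Lift 10: 3326. −1: 3325.
[8] 3325 ≡ 3·10^3 + 3·10^2 + 2·10 + 5 (base 10). Lift 11: 4383. −1: 4382.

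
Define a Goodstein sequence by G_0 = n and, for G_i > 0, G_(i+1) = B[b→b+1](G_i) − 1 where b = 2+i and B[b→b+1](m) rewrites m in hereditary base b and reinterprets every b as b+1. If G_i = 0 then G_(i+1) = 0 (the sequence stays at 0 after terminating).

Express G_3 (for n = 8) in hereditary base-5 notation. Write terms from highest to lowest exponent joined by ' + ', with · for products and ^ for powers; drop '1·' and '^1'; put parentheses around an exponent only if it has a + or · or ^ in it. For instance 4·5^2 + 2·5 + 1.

8 —HB2→ 2^(2 + 1) —bump→ 3^(3 + 1) = 81 —(−1)→ 80
80 —HB3→ 2·3^3 + 2·3^2 + 2·3 + 2 —bump→ 2·4^4 + 2·4^2 + 2·4 + 2 = 554 —(−1)→ 553
553 —HB4→ 2·4^4 + 2·4^2 + 2·4 + 1 —bump→ 2·5^5 + 2·5^2 + 2·5 + 1 = 6311 —(−1)→ 6310

2·5^5 + 2·5^2 + 2·5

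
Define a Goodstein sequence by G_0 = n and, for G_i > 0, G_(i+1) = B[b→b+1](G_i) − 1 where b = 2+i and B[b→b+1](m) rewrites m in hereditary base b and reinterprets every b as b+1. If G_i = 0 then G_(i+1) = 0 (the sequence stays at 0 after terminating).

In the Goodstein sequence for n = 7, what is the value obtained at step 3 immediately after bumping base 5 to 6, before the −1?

46658

base 2: 7 = 2^2 + 2 + 1; at 3: 3^3 + 3 + 1 = 31; next = 30
base 3: 30 = 3^3 + 3; at 4: 4^4 + 4 = 260; next = 259
base 4: 259 = 4^4 + 3; at 5: 5^5 + 3 = 3128; next = 3127
base 5: 3127 = 5^5 + 2; at 6: 6^6 + 2 = 46658; next = 46657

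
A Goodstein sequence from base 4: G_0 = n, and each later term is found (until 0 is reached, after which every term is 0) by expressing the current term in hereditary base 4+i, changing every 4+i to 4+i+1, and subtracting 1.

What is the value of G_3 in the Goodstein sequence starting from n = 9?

base 4: 9 = 2·4 + 1; at 5: 2·5 + 1 = 11; next = 10
base 5: 10 = 2·5; at 6: 2·6 = 12; next = 11
base 6: 11 = 6 + 5; at 7: 7 + 5 = 12; next = 11
base 7: 11 = 7 + 4; at 8: 8 + 4 = 12; next = 11

11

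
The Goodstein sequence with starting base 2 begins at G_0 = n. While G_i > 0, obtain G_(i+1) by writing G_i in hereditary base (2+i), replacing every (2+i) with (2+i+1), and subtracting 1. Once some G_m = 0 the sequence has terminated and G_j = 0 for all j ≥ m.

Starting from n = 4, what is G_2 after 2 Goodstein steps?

41

4 —HB2→ 2^2 —bump→ 3^3 = 27 —(−1)→ 26
26 —HB3→ 2·3^2 + 2·3 + 2 —bump→ 2·4^2 + 2·4 + 2 = 42 —(−1)→ 41
41 —HB4→ 2·4^2 + 2·4 + 1 —bump→ 2·5^2 + 2·5 + 1 = 61 —(−1)→ 60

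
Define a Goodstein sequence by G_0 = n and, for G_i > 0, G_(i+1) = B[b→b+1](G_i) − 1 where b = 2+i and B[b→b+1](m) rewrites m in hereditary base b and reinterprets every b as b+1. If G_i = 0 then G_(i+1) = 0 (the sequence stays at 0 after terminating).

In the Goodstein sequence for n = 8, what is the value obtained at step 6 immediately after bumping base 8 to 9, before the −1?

i=0: 8 = 2^(2 + 1) (b=2); 2→3: 3^(3 + 1) = 81; 81−1 = 80
i=1: 80 = 2·3^3 + 2·3^2 + 2·3 + 2 (b=3); 3→4: 2·4^4 + 2·4^2 + 2·4 + 2 = 554; 554−1 = 553
i=2: 553 = 2·4^4 + 2·4^2 + 2·4 + 1 (b=4); 4→5: 2·5^5 + 2·5^2 + 2·5 + 1 = 6311; 6311−1 = 6310
i=3: 6310 = 2·5^5 + 2·5^2 + 2·5 (b=5); 5→6: 2·6^6 + 2·6^2 + 2·6 = 93396; 93396−1 = 93395
i=4: 93395 = 2·6^6 + 2·6^2 + 6 + 5 (b=6); 6→7: 2·7^7 + 2·7^2 + 7 + 5 = 1647196; 1647196−1 = 1647195
i=5: 1647195 = 2·7^7 + 2·7^2 + 7 + 4 (b=7); 7→8: 2·8^8 + 2·8^2 + 8 + 4 = 33554572; 33554572−1 = 33554571
i=6: 33554571 = 2·8^8 + 2·8^2 + 8 + 3 (b=8); 8→9: 2·9^9 + 2·9^2 + 9 + 3 = 774841152; 774841152−1 = 774841151

774841152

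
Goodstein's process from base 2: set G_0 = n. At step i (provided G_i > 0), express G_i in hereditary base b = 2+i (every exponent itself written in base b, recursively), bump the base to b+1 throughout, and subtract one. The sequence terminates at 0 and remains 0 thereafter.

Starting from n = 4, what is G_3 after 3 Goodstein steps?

60

base 2: 4 = 2^2; at 3: 3^3 = 27; next = 26
base 3: 26 = 2·3^2 + 2·3 + 2; at 4: 2·4^2 + 2·4 + 2 = 42; next = 41
base 4: 41 = 2·4^2 + 2·4 + 1; at 5: 2·5^2 + 2·5 + 1 = 61; next = 60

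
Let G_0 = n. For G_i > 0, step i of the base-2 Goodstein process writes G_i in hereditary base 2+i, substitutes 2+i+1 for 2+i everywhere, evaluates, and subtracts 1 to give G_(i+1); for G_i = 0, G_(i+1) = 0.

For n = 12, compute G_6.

i=0: 12 = 2^(2 + 1) + 2^2 (b=2); 2→3: 3^(3 + 1) + 3^3 = 108; 108−1 = 107
i=1: 107 = 3^(3 + 1) + 2·3^2 + 2·3 + 2 (b=3); 3→4: 4^(4 + 1) + 2·4^2 + 2·4 + 2 = 1066; 1066−1 = 1065
i=2: 1065 = 4^(4 + 1) + 2·4^2 + 2·4 + 1 (b=4); 4→5: 5^(5 + 1) + 2·5^2 + 2·5 + 1 = 15686; 15686−1 = 15685
i=3: 15685 = 5^(5 + 1) + 2·5^2 + 2·5 (b=5); 5→6: 6^(6 + 1) + 2·6^2 + 2·6 = 280020; 280020−1 = 280019
i=4: 280019 = 6^(6 + 1) + 2·6^2 + 6 + 5 (b=6); 6→7: 7^(7 + 1) + 2·7^2 + 7 + 5 = 5764911; 5764911−1 = 5764910
i=5: 5764910 = 7^(7 + 1) + 2·7^2 + 7 + 4 (b=7); 7→8: 8^(8 + 1) + 2·8^2 + 8 + 4 = 134217868; 134217868−1 = 134217867
i=6: 134217867 = 8^(8 + 1) + 2·8^2 + 8 + 3 (b=8); 8→9: 9^(9 + 1) + 2·9^2 + 9 + 3 = 3486784575; 3486784575−1 = 3486784574

134217867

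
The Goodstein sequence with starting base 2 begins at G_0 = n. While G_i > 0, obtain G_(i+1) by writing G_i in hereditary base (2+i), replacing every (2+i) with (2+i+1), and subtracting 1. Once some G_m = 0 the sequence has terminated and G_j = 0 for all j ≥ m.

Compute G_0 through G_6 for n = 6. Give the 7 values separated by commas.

G_0=6  [base 2] 2^2 + 2  →[2↦3]→  3^3 + 3 = 30  −1 ⇒ G_1=29
G_1=29  [base 3] 3^3 + 2  →[3↦4]→  4^4 + 2 = 258  −1 ⇒ G_2=257
G_2=257  [base 4] 4^4 + 1  →[4↦5]→  5^5 + 1 = 3126  −1 ⇒ G_3=3125
G_3=3125  [base 5] 5^5  →[5↦6]→  6^6 = 46656  −1 ⇒ G_4=46655
G_4=46655  [base 6] 5·6^5 + 5·6^4 + 5·6^3 + 5·6^2 + 5·6 + 5  →[6↦7]→  5·7^5 + 5·7^4 + 5·7^3 + 5·7^2 + 5·7 + 5 = 98040  −1 ⇒ G_5=98039
G_5=98039  [base 7] 5·7^5 + 5·7^4 + 5·7^3 + 5·7^2 + 5·7 + 4  →[7↦8]→  5·8^5 + 5·8^4 + 5·8^3 + 5·8^2 + 5·8 + 4 = 187244  −1 ⇒ G_6=187243

6, 29, 257, 3125, 46655, 98039, 187243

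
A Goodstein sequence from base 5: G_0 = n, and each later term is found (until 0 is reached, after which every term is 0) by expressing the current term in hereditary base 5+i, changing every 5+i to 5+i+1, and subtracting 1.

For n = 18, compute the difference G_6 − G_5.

1

G_0 = 18. HB_5(18) = 3·5 + 3. Bump = 21. G_1 = 20.
G_1 = 20. HB_6(20) = 3·6 + 2. Bump = 23. G_2 = 22.
G_2 = 22. HB_7(22) = 3·7 + 1. Bump = 25. G_3 = 24.
G_3 = 24. HB_8(24) = 3·8. Bump = 27. G_4 = 26.
G_4 = 26. HB_9(26) = 2·9 + 8. Bump = 28. G_5 = 27.
G_5 = 27. HB_10(27) = 2·10 + 7. Bump = 29. G_6 = 28.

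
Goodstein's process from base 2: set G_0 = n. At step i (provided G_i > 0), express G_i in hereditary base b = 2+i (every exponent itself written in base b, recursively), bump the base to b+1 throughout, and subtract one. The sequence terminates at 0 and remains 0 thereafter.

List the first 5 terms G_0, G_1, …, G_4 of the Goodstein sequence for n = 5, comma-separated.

5, 27, 255, 467, 775

G_0=5  [base 2] 2^2 + 1  →[2↦3]→  3^3 + 1 = 28  −1 ⇒ G_1=27
G_1=27  [base 3] 3^3  →[3↦4]→  4^4 = 256  −1 ⇒ G_2=255
G_2=255  [base 4] 3·4^3 + 3·4^2 + 3·4 + 3  →[4↦5]→  3·5^3 + 3·5^2 + 3·5 + 3 = 468  −1 ⇒ G_3=467
G_3=467  [base 5] 3·5^3 + 3·5^2 + 3·5 + 2  →[5↦6]→  3·6^3 + 3·6^2 + 3·6 + 2 = 776  −1 ⇒ G_4=775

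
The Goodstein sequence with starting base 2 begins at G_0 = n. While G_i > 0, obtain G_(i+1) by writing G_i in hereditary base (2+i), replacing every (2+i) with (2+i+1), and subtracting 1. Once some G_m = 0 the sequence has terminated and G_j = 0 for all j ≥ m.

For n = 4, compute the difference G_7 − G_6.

34

G_0 = 4. HB_2(4) = 2^2. Bump = 27. G_1 = 26.
G_1 = 26. HB_3(26) = 2·3^2 + 2·3 + 2. Bump = 42. G_2 = 41.
G_2 = 41. HB_4(41) = 2·4^2 + 2·4 + 1. Bump = 61. G_3 = 60.
G_3 = 60. HB_5(60) = 2·5^2 + 2·5. Bump = 84. G_4 = 83.
G_4 = 83. HB_6(83) = 2·6^2 + 6 + 5. Bump = 110. G_5 = 109.
G_5 = 109. HB_7(109) = 2·7^2 + 7 + 4. Bump = 140. G_6 = 139.
G_6 = 139. HB_8(139) = 2·8^2 + 8 + 3. Bump = 174. G_7 = 173.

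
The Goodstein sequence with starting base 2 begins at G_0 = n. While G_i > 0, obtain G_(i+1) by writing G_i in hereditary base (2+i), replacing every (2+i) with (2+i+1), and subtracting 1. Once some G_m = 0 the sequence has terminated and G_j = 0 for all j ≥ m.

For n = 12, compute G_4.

(0) 12|_2 = 2^(2 + 1) + 2^2 ↦ 3^(3 + 1) + 3^3|_3 = 108 ⇒ 107
(1) 107|_3 = 3^(3 + 1) + 2·3^2 + 2·3 + 2 ↦ 4^(4 + 1) + 2·4^2 + 2·4 + 2|_4 = 1066 ⇒ 1065
(2) 1065|_4 = 4^(4 + 1) + 2·4^2 + 2·4 + 1 ↦ 5^(5 + 1) + 2·5^2 + 2·5 + 1|_5 = 15686 ⇒ 15685
(3) 15685|_5 = 5^(5 + 1) + 2·5^2 + 2·5 ↦ 6^(6 + 1) + 2·6^2 + 2·6|_6 = 280020 ⇒ 280019
(4) 280019|_6 = 6^(6 + 1) + 2·6^2 + 6 + 5 ↦ 7^(7 + 1) + 2·7^2 + 7 + 5|_7 = 5764911 ⇒ 5764910

280019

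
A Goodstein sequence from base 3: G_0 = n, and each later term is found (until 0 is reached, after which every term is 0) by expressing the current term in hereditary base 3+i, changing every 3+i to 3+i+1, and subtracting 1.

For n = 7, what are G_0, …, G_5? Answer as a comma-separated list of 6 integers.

i=0: 7 = 2·3 + 1 (b=3); 3→4: 2·4 + 1 = 9; 9−1 = 8
i=1: 8 = 2·4 (b=4); 4→5: 2·5 = 10; 10−1 = 9
i=2: 9 = 5 + 4 (b=5); 5→6: 6 + 4 = 10; 10−1 = 9
i=3: 9 = 6 + 3 (b=6); 6→7: 7 + 3 = 10; 10−1 = 9
i=4: 9 = 7 + 2 (b=7); 7→8: 8 + 2 = 10; 10−1 = 9

7, 8, 9, 9, 9, 9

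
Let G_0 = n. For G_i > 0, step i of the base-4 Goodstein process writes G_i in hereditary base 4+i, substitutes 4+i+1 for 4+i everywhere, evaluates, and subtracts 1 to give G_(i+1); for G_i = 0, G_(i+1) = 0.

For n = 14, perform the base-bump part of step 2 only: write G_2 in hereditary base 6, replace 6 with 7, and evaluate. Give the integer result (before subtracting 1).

14 —HB4→ 3·4 + 2 —bump→ 3·5 + 2 = 17 —(−1)→ 16
16 —HB5→ 3·5 + 1 —bump→ 3·6 + 1 = 19 —(−1)→ 18

21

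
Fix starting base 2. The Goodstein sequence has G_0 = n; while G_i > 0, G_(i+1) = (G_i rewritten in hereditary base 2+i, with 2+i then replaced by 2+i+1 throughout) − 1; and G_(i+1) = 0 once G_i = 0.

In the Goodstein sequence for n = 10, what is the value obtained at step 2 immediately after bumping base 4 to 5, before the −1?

15626

i=0: 10 = 2^(2 + 1) + 2 (b=2); 2→3: 3^(3 + 1) + 3 = 84; 84−1 = 83
i=1: 83 = 3^(3 + 1) + 2 (b=3); 3→4: 4^(4 + 1) + 2 = 1026; 1026−1 = 1025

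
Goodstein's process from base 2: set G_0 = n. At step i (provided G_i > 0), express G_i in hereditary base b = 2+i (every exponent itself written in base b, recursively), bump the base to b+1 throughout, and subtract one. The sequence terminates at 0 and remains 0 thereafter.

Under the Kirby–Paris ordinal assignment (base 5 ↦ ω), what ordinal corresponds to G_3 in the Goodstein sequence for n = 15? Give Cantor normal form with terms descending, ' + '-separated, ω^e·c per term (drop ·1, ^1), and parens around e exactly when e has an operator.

i=0: 15 = 2^(2 + 1) + 2^2 + 2 + 1 (b=2); 2→3: 3^(3 + 1) + 3^3 + 3 + 1 = 112; 112−1 = 111
i=1: 111 = 3^(3 + 1) + 3^3 + 3 (b=3); 3→4: 4^(4 + 1) + 4^4 + 4 = 1284; 1284−1 = 1283
i=2: 1283 = 4^(4 + 1) + 4^4 + 3 (b=4); 4→5: 5^(5 + 1) + 5^5 + 3 = 18753; 18753−1 = 18752
i=3: 18752 = 5^(5 + 1) + 5^5 + 2 (b=5); 5→6: 6^(6 + 1) + 6^6 + 2 = 326594; 326594−1 = 326593

ω^(ω + 1) + ω^ω + 2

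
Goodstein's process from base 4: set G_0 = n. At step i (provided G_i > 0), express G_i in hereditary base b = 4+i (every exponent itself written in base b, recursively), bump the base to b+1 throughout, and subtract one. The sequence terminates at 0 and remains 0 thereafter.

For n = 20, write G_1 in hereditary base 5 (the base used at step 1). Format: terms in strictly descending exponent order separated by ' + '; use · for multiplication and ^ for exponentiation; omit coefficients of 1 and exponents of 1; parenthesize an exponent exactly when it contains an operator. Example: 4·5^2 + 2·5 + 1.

5^2 + 4

[0] 20 ≡ 4^2 + 4 (base 4). Lift 5: 30. −1: 29.
[1] 29 ≡ 5^2 + 4 (base 5). Lift 6: 40. −1: 39.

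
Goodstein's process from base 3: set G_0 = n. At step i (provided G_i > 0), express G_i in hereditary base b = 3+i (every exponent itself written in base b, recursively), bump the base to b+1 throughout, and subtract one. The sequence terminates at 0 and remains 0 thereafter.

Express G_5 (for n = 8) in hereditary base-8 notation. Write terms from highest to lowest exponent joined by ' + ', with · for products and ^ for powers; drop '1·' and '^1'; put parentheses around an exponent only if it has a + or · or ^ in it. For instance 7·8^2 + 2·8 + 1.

step 0: 8 = 2·3 + 2; sub 4 for 3: 2·4 + 2; = 10; G_1 = 10−1 = 9
step 1: 9 = 2·4 + 1; sub 5 for 4: 2·5 + 1; = 11; G_2 = 11−1 = 10
step 2: 10 = 2·5; sub 6 for 5: 2·6; = 12; G_3 = 12−1 = 11
step 3: 11 = 6 + 5; sub 7 for 6: 7 + 5; = 12; G_4 = 12−1 = 11
step 4: 11 = 7 + 4; sub 8 for 7: 8 + 4; = 12; G_5 = 12−1 = 11

8 + 3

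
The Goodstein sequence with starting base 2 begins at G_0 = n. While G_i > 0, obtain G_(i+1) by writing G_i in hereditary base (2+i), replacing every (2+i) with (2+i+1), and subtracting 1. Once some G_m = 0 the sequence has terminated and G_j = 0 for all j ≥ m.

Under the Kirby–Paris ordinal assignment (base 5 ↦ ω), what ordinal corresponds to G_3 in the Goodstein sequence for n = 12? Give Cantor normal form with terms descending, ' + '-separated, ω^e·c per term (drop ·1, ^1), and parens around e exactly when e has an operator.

base 2: 12 = 2^(2 + 1) + 2^2; at 3: 3^(3 + 1) + 3^3 = 108; next = 107
base 3: 107 = 3^(3 + 1) + 2·3^2 + 2·3 + 2; at 4: 4^(4 + 1) + 2·4^2 + 2·4 + 2 = 1066; next = 1065
base 4: 1065 = 4^(4 + 1) + 2·4^2 + 2·4 + 1; at 5: 5^(5 + 1) + 2·5^2 + 2·5 + 1 = 15686; next = 15685

ω^(ω + 1) + ω^2·2 + ω·2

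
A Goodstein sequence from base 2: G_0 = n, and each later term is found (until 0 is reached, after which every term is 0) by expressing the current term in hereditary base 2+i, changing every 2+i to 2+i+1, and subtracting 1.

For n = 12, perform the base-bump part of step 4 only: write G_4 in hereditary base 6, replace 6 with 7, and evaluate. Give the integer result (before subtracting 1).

[0] 12 ≡ 2^(2 + 1) + 2^2 (base 2). Lift 3: 108. −1: 107.
[1] 107 ≡ 3^(3 + 1) + 2·3^2 + 2·3 + 2 (base 3). Lift 4: 1066. −1: 1065.
[2] 1065 ≡ 4^(4 + 1) + 2·4^2 + 2·4 + 1 (base 4). Lift 5: 15686. −1: 15685.
[3] 15685 ≡ 5^(5 + 1) + 2·5^2 + 2·5 (base 5). Lift 6: 280020. −1: 280019.
[4] 280019 ≡ 6^(6 + 1) + 2·6^2 + 6 + 5 (base 6). Lift 7: 5764911. −1: 5764910.

5764911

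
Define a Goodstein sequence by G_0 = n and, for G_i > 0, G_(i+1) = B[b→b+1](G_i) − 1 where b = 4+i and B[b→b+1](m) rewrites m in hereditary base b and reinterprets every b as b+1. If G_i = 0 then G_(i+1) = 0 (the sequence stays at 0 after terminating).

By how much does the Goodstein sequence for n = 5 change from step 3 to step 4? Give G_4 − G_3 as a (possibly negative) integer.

-1

i=0: 5 = 4 + 1 (b=4); 4→5: 5 + 1 = 6; 6−1 = 5
i=1: 5 = 5 (b=5); 5→6: 6 = 6; 6−1 = 5
i=2: 5 = 5 (b=6); 6→7: 5 = 5; 5−1 = 4
i=3: 4 = 4 (b=7); 7→8: 4 = 4; 4−1 = 3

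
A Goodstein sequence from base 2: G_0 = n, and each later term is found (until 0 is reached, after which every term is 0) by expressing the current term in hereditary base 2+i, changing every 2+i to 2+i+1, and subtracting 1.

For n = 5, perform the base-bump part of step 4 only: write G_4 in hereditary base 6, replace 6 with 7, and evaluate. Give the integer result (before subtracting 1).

G_0 = 5. HB_2(5) = 2^2 + 1. Bump = 28. G_1 = 27.
G_1 = 27. HB_3(27) = 3^3. Bump = 256. G_2 = 255.
G_2 = 255. HB_4(255) = 3·4^3 + 3·4^2 + 3·4 + 3. Bump = 468. G_3 = 467.
G_3 = 467. HB_5(467) = 3·5^3 + 3·5^2 + 3·5 + 2. Bump = 776. G_4 = 775.

1198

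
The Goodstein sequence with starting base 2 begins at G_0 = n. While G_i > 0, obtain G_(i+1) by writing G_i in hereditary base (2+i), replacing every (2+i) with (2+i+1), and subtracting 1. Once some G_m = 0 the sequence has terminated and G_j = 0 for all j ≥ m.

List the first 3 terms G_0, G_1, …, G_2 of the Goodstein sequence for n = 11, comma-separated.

11, 84, 1027

G_0=11  [base 2] 2^(2 + 1) + 2 + 1  →[2↦3]→  3^(3 + 1) + 3 + 1 = 85  −1 ⇒ G_1=84
G_1=84  [base 3] 3^(3 + 1) + 3  →[3↦4]→  4^(4 + 1) + 4 = 1028  −1 ⇒ G_2=1027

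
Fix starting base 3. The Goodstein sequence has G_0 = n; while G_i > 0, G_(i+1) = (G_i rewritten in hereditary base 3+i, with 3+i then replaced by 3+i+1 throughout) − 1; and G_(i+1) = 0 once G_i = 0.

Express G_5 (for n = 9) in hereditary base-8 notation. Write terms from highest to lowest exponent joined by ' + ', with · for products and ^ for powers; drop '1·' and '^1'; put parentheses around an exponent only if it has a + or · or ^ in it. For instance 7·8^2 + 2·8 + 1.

[0] 9 ≡ 3^2 (base 3). Lift 4: 16. −1: 15.
[1] 15 ≡ 3·4 + 3 (base 4). Lift 5: 18. −1: 17.
[2] 17 ≡ 3·5 + 2 (base 5). Lift 6: 20. −1: 19.
[3] 19 ≡ 3·6 + 1 (base 6). Lift 7: 22. −1: 21.
[4] 21 ≡ 3·7 (base 7). Lift 8: 24. −1: 23.

2·8 + 7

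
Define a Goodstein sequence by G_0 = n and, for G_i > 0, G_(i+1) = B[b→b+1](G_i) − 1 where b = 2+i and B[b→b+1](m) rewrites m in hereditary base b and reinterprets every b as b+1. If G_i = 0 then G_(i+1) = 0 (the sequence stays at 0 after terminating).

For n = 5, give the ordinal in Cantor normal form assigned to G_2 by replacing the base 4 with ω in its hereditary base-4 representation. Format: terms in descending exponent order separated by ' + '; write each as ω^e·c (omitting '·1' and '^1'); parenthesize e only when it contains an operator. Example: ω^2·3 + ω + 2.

ω^3·3 + ω^2·3 + ω·3 + 3

5 —HB2→ 2^2 + 1 —bump→ 3^3 + 1 = 28 —(−1)→ 27
27 —HB3→ 3^3 —bump→ 4^4 = 256 —(−1)→ 255
255 —HB4→ 3·4^3 + 3·4^2 + 3·4 + 3 —bump→ 3·5^3 + 3·5^2 + 3·5 + 3 = 468 —(−1)→ 467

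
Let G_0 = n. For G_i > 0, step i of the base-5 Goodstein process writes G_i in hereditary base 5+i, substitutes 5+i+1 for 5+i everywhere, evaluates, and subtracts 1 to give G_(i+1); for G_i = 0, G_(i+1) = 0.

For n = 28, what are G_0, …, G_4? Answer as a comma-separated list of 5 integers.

(0) 28|_5 = 5^2 + 3 ↦ 6^2 + 3|_6 = 39 ⇒ 38
(1) 38|_6 = 6^2 + 2 ↦ 7^2 + 2|_7 = 51 ⇒ 50
(2) 50|_7 = 7^2 + 1 ↦ 8^2 + 1|_8 = 65 ⇒ 64
(3) 64|_8 = 8^2 ↦ 9^2|_9 = 81 ⇒ 80

28, 38, 50, 64, 80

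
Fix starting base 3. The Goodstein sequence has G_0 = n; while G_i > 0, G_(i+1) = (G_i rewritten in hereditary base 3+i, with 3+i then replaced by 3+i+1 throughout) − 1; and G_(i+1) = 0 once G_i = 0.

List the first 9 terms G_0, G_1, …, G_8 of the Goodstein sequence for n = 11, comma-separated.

[0] 11 ≡ 3^2 + 2 (base 3). Lift 4: 18. −1: 17.
[1] 17 ≡ 4^2 + 1 (base 4). Lift 5: 26. −1: 25.
[2] 25 ≡ 5^2 (base 5). Lift 6: 36. −1: 35.
[3] 35 ≡ 5·6 + 5 (base 6). Lift 7: 40. −1: 39.
[4] 39 ≡ 5·7 + 4 (base 7). Lift 8: 44. −1: 43.
[5] 43 ≡ 5·8 + 3 (base 8). Lift 9: 48. −1: 47.
[6] 47 ≡ 5·9 + 2 (base 9). Lift 10: 52. −1: 51.
[7] 51 ≡ 5·10 + 1 (base 10). Lift 11: 56. −1: 55.

11, 17, 25, 35, 39, 43, 47, 51, 55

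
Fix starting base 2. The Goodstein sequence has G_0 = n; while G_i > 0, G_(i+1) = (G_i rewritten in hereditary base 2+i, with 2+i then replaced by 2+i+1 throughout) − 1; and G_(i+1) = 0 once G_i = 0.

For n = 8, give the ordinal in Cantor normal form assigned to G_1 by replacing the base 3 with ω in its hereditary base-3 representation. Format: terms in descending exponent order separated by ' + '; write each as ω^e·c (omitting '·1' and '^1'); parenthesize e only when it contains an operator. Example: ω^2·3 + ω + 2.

ω^ω·2 + ω^2·2 + ω·2 + 2

i=0: 8 = 2^(2 + 1) (b=2); 2→3: 3^(3 + 1) = 81; 81−1 = 80
i=1: 80 = 2·3^3 + 2·3^2 + 2·3 + 2 (b=3); 3→4: 2·4^4 + 2·4^2 + 2·4 + 2 = 554; 554−1 = 553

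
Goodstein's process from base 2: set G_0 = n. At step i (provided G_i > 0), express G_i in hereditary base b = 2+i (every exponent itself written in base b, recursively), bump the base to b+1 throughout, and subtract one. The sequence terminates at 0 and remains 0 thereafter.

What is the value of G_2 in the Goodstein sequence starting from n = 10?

i=0: 10 = 2^(2 + 1) + 2 (b=2); 2→3: 3^(3 + 1) + 3 = 84; 84−1 = 83
i=1: 83 = 3^(3 + 1) + 2 (b=3); 3→4: 4^(4 + 1) + 2 = 1026; 1026−1 = 1025

1025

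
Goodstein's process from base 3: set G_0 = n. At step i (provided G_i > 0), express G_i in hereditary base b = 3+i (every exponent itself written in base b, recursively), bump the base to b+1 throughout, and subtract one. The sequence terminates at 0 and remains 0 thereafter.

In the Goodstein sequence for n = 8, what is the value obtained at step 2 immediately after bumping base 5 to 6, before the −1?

12

base 3: 8 = 2·3 + 2; at 4: 2·4 + 2 = 10; next = 9
base 4: 9 = 2·4 + 1; at 5: 2·5 + 1 = 11; next = 10
base 5: 10 = 2·5; at 6: 2·6 = 12; next = 11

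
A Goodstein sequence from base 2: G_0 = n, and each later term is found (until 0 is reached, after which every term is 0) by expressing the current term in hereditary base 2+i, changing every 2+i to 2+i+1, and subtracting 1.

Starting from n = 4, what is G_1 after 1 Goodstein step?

i=0: 4 = 2^2 (b=2); 2→3: 3^3 = 27; 27−1 = 26
i=1: 26 = 2·3^2 + 2·3 + 2 (b=3); 3→4: 2·4^2 + 2·4 + 2 = 42; 42−1 = 41

26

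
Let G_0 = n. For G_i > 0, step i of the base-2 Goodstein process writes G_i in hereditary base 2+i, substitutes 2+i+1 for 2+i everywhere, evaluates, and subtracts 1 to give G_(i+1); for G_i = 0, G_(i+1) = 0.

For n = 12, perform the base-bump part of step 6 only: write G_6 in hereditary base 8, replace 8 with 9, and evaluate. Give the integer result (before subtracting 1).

3486784575

i=0: 12 = 2^(2 + 1) + 2^2 (b=2); 2→3: 3^(3 + 1) + 3^3 = 108; 108−1 = 107
i=1: 107 = 3^(3 + 1) + 2·3^2 + 2·3 + 2 (b=3); 3→4: 4^(4 + 1) + 2·4^2 + 2·4 + 2 = 1066; 1066−1 = 1065
i=2: 1065 = 4^(4 + 1) + 2·4^2 + 2·4 + 1 (b=4); 4→5: 5^(5 + 1) + 2·5^2 + 2·5 + 1 = 15686; 15686−1 = 15685
i=3: 15685 = 5^(5 + 1) + 2·5^2 + 2·5 (b=5); 5→6: 6^(6 + 1) + 2·6^2 + 2·6 = 280020; 280020−1 = 280019
i=4: 280019 = 6^(6 + 1) + 2·6^2 + 6 + 5 (b=6); 6→7: 7^(7 + 1) + 2·7^2 + 7 + 5 = 5764911; 5764911−1 = 5764910
i=5: 5764910 = 7^(7 + 1) + 2·7^2 + 7 + 4 (b=7); 7→8: 8^(8 + 1) + 2·8^2 + 8 + 4 = 134217868; 134217868−1 = 134217867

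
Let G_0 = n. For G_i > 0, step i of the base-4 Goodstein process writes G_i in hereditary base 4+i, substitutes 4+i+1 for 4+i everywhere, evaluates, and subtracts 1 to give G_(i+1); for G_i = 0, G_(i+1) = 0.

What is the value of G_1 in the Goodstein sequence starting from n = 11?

11 —HB4→ 2·4 + 3 —bump→ 2·5 + 3 = 13 —(−1)→ 12
12 —HB5→ 2·5 + 2 —bump→ 2·6 + 2 = 14 —(−1)→ 13

12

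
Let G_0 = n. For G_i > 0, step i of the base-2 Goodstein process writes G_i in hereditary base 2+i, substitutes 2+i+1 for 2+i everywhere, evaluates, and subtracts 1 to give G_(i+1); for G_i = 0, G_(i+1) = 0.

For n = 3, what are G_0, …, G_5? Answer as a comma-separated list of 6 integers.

G_0 = 3. HB_2(3) = 2 + 1. Bump = 4. G_1 = 3.
G_1 = 3. HB_3(3) = 3. Bump = 4. G_2 = 3.
G_2 = 3. HB_4(3) = 3. Bump = 3. G_3 = 2.
G_3 = 2. HB_5(2) = 2. Bump = 2. G_4 = 1.
G_4 = 1. HB_6(1) = 1. Bump = 1. G_5 = 0.

3, 3, 3, 2, 1, 0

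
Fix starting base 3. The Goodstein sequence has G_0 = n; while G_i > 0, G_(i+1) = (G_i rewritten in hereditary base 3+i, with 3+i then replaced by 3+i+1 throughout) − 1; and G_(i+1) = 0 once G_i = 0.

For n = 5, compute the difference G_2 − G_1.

0

step 0: 5 = 3 + 2; sub 4 for 3: 4 + 2; = 6; G_1 = 6−1 = 5
step 1: 5 = 4 + 1; sub 5 for 4: 5 + 1; = 6; G_2 = 6−1 = 5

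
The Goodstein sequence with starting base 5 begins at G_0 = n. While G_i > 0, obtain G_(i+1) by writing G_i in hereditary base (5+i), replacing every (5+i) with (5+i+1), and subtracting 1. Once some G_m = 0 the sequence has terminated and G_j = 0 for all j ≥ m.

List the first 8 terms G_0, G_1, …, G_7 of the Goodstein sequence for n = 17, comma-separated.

17, 19, 21, 23, 24, 25, 26, 27

17 —HB5→ 3·5 + 2 —bump→ 3·6 + 2 = 20 —(−1)→ 19
19 —HB6→ 3·6 + 1 —bump→ 3·7 + 1 = 22 —(−1)→ 21
21 —HB7→ 3·7 —bump→ 3·8 = 24 —(−1)→ 23
23 —HB8→ 2·8 + 7 —bump→ 2·9 + 7 = 25 —(−1)→ 24
24 —HB9→ 2·9 + 6 —bump→ 2·10 + 6 = 26 —(−1)→ 25
25 —HB10→ 2·10 + 5 —bump→ 2·11 + 5 = 27 —(−1)→ 26
26 —HB11→ 2·11 + 4 —bump→ 2·12 + 4 = 28 —(−1)→ 27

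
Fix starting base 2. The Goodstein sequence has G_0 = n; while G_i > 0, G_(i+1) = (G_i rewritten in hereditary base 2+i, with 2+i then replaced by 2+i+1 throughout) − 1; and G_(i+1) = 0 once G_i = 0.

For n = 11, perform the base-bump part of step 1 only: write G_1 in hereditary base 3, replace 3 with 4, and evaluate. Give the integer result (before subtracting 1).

i=0: 11 = 2^(2 + 1) + 2 + 1 (b=2); 2→3: 3^(3 + 1) + 3 + 1 = 85; 85−1 = 84
i=1: 84 = 3^(3 + 1) + 3 (b=3); 3→4: 4^(4 + 1) + 4 = 1028; 1028−1 = 1027

1028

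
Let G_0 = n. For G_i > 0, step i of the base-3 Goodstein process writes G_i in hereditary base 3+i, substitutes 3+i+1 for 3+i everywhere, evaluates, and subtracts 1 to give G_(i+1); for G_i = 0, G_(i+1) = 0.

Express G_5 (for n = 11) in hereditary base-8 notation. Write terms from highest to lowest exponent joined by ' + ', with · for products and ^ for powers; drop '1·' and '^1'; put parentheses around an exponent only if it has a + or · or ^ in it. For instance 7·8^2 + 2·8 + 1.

5·8 + 3

i=0: 11 = 3^2 + 2 (b=3); 3→4: 4^2 + 2 = 18; 18−1 = 17
i=1: 17 = 4^2 + 1 (b=4); 4→5: 5^2 + 1 = 26; 26−1 = 25
i=2: 25 = 5^2 (b=5); 5→6: 6^2 = 36; 36−1 = 35
i=3: 35 = 5·6 + 5 (b=6); 6→7: 5·7 + 5 = 40; 40−1 = 39
i=4: 39 = 5·7 + 4 (b=7); 7→8: 5·8 + 4 = 44; 44−1 = 43
i=5: 43 = 5·8 + 3 (b=8); 8→9: 5·9 + 3 = 48; 48−1 = 47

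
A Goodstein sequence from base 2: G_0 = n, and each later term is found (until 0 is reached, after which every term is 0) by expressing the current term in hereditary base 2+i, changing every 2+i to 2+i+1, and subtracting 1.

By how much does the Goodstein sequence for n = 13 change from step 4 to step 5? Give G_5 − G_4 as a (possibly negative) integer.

(0) 13|_2 = 2^(2 + 1) + 2^2 + 1 ↦ 3^(3 + 1) + 3^3 + 1|_3 = 109 ⇒ 108
(1) 108|_3 = 3^(3 + 1) + 3^3 ↦ 4^(4 + 1) + 4^4|_4 = 1280 ⇒ 1279
(2) 1279|_4 = 4^(4 + 1) + 3·4^3 + 3·4^2 + 3·4 + 3 ↦ 5^(5 + 1) + 3·5^3 + 3·5^2 + 3·5 + 3|_5 = 16093 ⇒ 16092
(3) 16092|_5 = 5^(5 + 1) + 3·5^3 + 3·5^2 + 3·5 + 2 ↦ 6^(6 + 1) + 3·6^3 + 3·6^2 + 3·6 + 2|_6 = 280712 ⇒ 280711
(4) 280711|_6 = 6^(6 + 1) + 3·6^3 + 3·6^2 + 3·6 + 1 ↦ 7^(7 + 1) + 3·7^3 + 3·7^2 + 3·7 + 1|_7 = 5765999 ⇒ 5765998

5485287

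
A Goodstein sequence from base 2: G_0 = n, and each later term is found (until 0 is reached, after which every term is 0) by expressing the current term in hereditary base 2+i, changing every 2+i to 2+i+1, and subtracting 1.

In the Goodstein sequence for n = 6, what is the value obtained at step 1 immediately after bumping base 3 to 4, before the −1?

258

base 2: 6 = 2^2 + 2; at 3: 3^3 + 3 = 30; next = 29
base 3: 29 = 3^3 + 2; at 4: 4^4 + 2 = 258; next = 257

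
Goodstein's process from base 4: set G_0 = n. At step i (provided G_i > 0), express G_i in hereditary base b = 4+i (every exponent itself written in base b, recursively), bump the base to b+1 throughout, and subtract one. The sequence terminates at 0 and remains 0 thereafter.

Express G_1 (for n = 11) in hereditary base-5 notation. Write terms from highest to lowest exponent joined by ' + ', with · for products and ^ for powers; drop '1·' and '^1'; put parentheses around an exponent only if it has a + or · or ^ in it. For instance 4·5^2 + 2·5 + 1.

(0) 11|_4 = 2·4 + 3 ↦ 2·5 + 3|_5 = 13 ⇒ 12
(1) 12|_5 = 2·5 + 2 ↦ 2·6 + 2|_6 = 14 ⇒ 13

2·5 + 2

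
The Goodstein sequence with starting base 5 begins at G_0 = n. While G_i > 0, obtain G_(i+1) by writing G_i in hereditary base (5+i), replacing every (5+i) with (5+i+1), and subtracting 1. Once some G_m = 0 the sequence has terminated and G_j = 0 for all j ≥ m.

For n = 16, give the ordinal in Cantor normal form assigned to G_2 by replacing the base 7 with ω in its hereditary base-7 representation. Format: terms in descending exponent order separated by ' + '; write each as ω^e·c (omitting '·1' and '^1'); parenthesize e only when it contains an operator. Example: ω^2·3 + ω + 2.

ω·2 + 6

[0] 16 ≡ 3·5 + 1 (base 5). Lift 6: 19. −1: 18.
[1] 18 ≡ 3·6 (base 6). Lift 7: 21. −1: 20.
[2] 20 ≡ 2·7 + 6 (base 7). Lift 8: 22. −1: 21.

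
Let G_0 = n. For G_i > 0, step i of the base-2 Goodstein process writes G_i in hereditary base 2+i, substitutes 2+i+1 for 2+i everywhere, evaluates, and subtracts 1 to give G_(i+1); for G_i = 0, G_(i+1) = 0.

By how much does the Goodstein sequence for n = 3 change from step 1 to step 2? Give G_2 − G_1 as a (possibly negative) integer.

0

step 0: 3 = 2 + 1; sub 3 for 2: 3 + 1; = 4; G_1 = 4−1 = 3
step 1: 3 = 3; sub 4 for 3: 4; = 4; G_2 = 4−1 = 3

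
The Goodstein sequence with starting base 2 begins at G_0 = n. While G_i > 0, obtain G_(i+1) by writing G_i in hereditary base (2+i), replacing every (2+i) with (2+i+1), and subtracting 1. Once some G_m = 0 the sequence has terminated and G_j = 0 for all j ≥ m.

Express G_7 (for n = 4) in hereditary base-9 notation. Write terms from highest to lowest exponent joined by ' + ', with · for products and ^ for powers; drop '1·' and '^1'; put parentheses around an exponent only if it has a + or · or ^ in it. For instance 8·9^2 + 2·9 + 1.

2·9^2 + 9 + 2

G_0=4  [base 2] 2^2  →[2↦3]→  3^3 = 27  −1 ⇒ G_1=26
G_1=26  [base 3] 2·3^2 + 2·3 + 2  →[3↦4]→  2·4^2 + 2·4 + 2 = 42  −1 ⇒ G_2=41
G_2=41  [base 4] 2·4^2 + 2·4 + 1  →[4↦5]→  2·5^2 + 2·5 + 1 = 61  −1 ⇒ G_3=60
G_3=60  [base 5] 2·5^2 + 2·5  →[5↦6]→  2·6^2 + 2·6 = 84  −1 ⇒ G_4=83
G_4=83  [base 6] 2·6^2 + 6 + 5  →[6↦7]→  2·7^2 + 7 + 5 = 110  −1 ⇒ G_5=109
G_5=109  [base 7] 2·7^2 + 7 + 4  →[7↦8]→  2·8^2 + 8 + 4 = 140  −1 ⇒ G_6=139
G_6=139  [base 8] 2·8^2 + 8 + 3  →[8↦9]→  2·9^2 + 9 + 3 = 174  −1 ⇒ G_7=173
G_7=173  [base 9] 2·9^2 + 9 + 2  →[9↦10]→  2·10^2 + 10 + 2 = 212  −1 ⇒ G_8=211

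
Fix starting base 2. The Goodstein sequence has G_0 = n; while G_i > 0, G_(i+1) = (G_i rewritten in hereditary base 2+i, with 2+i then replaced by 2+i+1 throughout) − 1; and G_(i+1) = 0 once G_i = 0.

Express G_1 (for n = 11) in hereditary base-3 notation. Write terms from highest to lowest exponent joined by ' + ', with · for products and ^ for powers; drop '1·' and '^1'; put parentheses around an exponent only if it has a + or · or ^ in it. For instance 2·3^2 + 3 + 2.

3^(3 + 1) + 3

G_0 = 11. HB_2(11) = 2^(2 + 1) + 2 + 1. Bump = 85. G_1 = 84.
G_1 = 84. HB_3(84) = 3^(3 + 1) + 3. Bump = 1028. G_2 = 1027.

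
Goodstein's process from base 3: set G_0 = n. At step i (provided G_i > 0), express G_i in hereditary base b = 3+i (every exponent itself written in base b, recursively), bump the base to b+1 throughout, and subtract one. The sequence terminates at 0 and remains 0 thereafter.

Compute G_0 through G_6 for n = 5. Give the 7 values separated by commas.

5, 5, 5, 5, 4, 3, 2

(0) 5|_3 = 3 + 2 ↦ 4 + 2|_4 = 6 ⇒ 5
(1) 5|_4 = 4 + 1 ↦ 5 + 1|_5 = 6 ⇒ 5
(2) 5|_5 = 5 ↦ 6|_6 = 6 ⇒ 5
(3) 5|_6 = 5 ↦ 5|_7 = 5 ⇒ 4
(4) 4|_7 = 4 ↦ 4|_8 = 4 ⇒ 3
(5) 3|_8 = 3 ↦ 3|_9 = 3 ⇒ 2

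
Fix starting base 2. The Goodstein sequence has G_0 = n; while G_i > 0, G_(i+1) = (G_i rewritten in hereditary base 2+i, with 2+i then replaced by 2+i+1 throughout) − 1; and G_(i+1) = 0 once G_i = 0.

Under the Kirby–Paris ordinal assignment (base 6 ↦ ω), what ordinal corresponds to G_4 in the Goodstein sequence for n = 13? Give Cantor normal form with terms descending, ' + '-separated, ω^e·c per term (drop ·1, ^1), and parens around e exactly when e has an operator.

G_0=13  [base 2] 2^(2 + 1) + 2^2 + 1  →[2↦3]→  3^(3 + 1) + 3^3 + 1 = 109  −1 ⇒ G_1=108
G_1=108  [base 3] 3^(3 + 1) + 3^3  →[3↦4]→  4^(4 + 1) + 4^4 = 1280  −1 ⇒ G_2=1279
G_2=1279  [base 4] 4^(4 + 1) + 3·4^3 + 3·4^2 + 3·4 + 3  →[4↦5]→  5^(5 + 1) + 3·5^3 + 3·5^2 + 3·5 + 3 = 16093  −1 ⇒ G_3=16092
G_3=16092  [base 5] 5^(5 + 1) + 3·5^3 + 3·5^2 + 3·5 + 2  →[5↦6]→  6^(6 + 1) + 3·6^3 + 3·6^2 + 3·6 + 2 = 280712  −1 ⇒ G_4=280711
G_4=280711  [base 6] 6^(6 + 1) + 3·6^3 + 3·6^2 + 3·6 + 1  →[6↦7]→  7^(7 + 1) + 3·7^3 + 3·7^2 + 3·7 + 1 = 5765999  −1 ⇒ G_5=5765998

ω^(ω + 1) + ω^3·3 + ω^2·3 + ω·3 + 1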